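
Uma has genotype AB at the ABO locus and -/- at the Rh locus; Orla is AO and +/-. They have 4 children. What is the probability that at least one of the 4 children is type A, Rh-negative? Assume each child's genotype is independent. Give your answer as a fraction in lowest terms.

ABO cross AB × AO → 1/2 A, 1/4 B, 1/4 AB.
Rh cross -/- × +/- → 1/2 Rh+, 1/2 Rh-; so P(type A, Rh-negative) = 1/2 × 1/2 = 1/4 per child.
P(none) = (3/4)^4 = 81/256; P(at least one) = 1 − 81/256 = 175/256.

175/256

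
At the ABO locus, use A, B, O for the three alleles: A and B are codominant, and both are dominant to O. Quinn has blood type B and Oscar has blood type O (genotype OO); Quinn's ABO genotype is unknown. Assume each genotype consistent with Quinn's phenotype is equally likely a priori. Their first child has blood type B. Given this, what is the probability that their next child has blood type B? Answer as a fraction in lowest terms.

5/6

Possible genotypes: Quinn ∈ {BB, BO}; Oscar ∈ {OO}.
Weight each parental genotype pair by prior × P(type-B child):
  BB × OO: posterior weight 2/3; P(next child type B) = 1.
  BO × OO: posterior weight 1/3; P(next child type B) = 1/2.
Weighted sum = 5/6.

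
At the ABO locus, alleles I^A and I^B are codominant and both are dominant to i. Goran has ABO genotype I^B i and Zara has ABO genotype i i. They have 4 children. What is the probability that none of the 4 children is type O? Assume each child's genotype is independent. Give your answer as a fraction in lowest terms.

ABO cross I^B i × i i → 1/2 O, 1/2 B.
So P(type O) = 1/2 per child.
P(not type O) = 1/2 for one child; (1/2)^4 = 1/16.

1/16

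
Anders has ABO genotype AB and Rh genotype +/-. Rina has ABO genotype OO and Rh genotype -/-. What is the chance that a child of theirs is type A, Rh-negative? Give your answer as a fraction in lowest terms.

ABO cross AB × OO → offspring phenotypes: 1/2 A, 1/2 B.
Rh cross +/- × -/- → 1/2 Rh+, 1/2 Rh-.
Independent loci: P(type A, Rh-negative) = 1/2 × 1/2 = 1/4.

1/4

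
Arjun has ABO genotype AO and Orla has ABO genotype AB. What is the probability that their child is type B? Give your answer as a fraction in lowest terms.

1/4

ABO cross AO × AB → offspring phenotypes: 1/2 A, 1/4 B, 1/4 AB.
So P(type B) = 1/4.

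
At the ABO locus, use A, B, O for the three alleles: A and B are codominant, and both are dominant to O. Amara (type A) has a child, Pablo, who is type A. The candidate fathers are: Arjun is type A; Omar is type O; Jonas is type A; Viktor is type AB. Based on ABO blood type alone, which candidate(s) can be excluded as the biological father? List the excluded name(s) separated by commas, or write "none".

none

A candidate is excluded only if no genotype consistent with his phenotype could produce a type A child with a type A mother.
Every candidate has at least one consistent genotype combination, so none can be excluded.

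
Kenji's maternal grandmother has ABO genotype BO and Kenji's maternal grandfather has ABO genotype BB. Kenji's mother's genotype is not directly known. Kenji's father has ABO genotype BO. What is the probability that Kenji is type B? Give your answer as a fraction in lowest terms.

Kenji's mother's ABO genotype from BO × BB: 1/2 BB, 1/2 BO.
Crossing each possibility with the father BO and summing P(type B): 1/2·1 + 1/2·3/4 = 7/8.

7/8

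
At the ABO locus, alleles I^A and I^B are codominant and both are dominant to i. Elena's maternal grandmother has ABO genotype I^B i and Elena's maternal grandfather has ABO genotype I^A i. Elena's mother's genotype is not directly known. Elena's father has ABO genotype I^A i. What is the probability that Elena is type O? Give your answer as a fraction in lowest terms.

Elena's mother's ABO genotype from I^B i × I^A i: 1/4 I^A I^B, 1/4 I^A i, 1/4 I^B i, 1/4 i i.
Crossing each possibility with the father I^A i and summing P(type O): 1/4·0 + 1/4·1/4 + 1/4·1/4 + 1/4·1/2 = 1/4.

1/4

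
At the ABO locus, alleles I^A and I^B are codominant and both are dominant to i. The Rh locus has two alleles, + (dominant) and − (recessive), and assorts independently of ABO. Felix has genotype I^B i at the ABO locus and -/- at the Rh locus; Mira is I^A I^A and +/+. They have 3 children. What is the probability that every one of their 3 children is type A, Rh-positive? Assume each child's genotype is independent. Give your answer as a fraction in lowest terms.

ABO cross I^B i × I^A I^A → 1/2 A, 1/2 AB.
Rh cross -/- × +/+ → 1 Rh+; so P(type A, Rh-positive) = 1/2 × 1 = 1/2 per child.
All 3 independent: (1/2)^3 = 1/8.

1/8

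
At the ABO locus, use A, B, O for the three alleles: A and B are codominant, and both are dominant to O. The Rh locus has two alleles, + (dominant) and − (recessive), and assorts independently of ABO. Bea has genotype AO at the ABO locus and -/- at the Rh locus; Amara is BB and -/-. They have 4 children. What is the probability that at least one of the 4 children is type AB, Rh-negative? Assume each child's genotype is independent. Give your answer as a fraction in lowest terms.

ABO cross AO × BB → 1/2 B, 1/2 AB.
Rh cross -/- × -/- → 1 Rh-; so P(type AB, Rh-negative) = 1/2 × 1 = 1/2 per child.
P(none) = (1/2)^4 = 1/16; P(at least one) = 1 − 1/16 = 15/16.

15/16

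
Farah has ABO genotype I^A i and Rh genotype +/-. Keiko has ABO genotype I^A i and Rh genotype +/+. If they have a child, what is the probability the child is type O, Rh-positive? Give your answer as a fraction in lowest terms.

1/4

ABO cross I^A i × I^A i → offspring phenotypes: 1/4 O, 3/4 A.
Rh cross +/- × +/+ → 1 Rh+.
Independent loci: P(type O, Rh-positive) = 1/4 × 1 = 1/4.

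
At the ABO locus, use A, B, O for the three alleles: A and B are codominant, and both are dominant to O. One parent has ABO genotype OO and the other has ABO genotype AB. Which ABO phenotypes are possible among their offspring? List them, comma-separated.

Gametes from OO × AB give offspring ABO genotypes AO, BO, i.e. phenotypes A, B.

A, B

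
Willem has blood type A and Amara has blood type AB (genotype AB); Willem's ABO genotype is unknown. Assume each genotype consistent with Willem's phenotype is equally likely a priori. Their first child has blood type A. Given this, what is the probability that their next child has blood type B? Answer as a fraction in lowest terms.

1/8

Possible genotypes: Willem ∈ {AA, AO}; Amara ∈ {AB}.
Weight each parental genotype pair by prior × P(type-A child):
  AA × AB: posterior weight 1/2; P(next child type B) = 0.
  AO × AB: posterior weight 1/2; P(next child type B) = 1/4.
Weighted sum = 1/8.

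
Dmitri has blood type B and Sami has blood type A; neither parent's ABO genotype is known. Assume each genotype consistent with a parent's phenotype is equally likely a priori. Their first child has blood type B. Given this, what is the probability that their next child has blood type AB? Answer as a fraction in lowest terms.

5/12

Possible genotypes: Dmitri ∈ {I^B I^B, I^B i}; Sami ∈ {I^A I^A, I^A i}.
Weight each parental genotype pair by prior × P(type-B child):
  I^B I^B × I^A i: posterior weight 2/3; P(next child type AB) = 1/2.
  I^B i × I^A i: posterior weight 1/3; P(next child type AB) = 1/4.
Weighted sum = 5/12.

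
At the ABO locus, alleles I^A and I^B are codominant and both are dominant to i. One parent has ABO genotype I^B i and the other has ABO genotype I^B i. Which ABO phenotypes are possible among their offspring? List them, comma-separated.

Gametes from I^B i × I^B i give offspring ABO genotypes I^B I^B, I^B i, i i, i.e. phenotypes O, B.

O, B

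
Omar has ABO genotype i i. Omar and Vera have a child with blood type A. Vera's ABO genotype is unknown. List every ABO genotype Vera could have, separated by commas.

For each candidate genotype of Vera, check whether crossing it with i i can produce every observed child phenotype.
  I^A I^A → possible child types {A} ✓
  I^A I^B → possible child types {A, B} ✓
  I^A i → possible child types {O, A} ✓
  I^B I^B → possible child types {B} ✗
  I^B i → possible child types {O, B} ✗
  i i → possible child types {O} ✗

I^A I^A, I^A I^B, I^A i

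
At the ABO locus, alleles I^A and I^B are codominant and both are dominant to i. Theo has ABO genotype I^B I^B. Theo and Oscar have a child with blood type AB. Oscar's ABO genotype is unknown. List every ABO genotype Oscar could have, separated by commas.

I^A I^A, I^A I^B, I^A i

For each candidate genotype of Oscar, check whether crossing it with I^B I^B can produce every observed child phenotype.
  I^A I^A → possible child types {AB} ✓
  I^A I^B → possible child types {B, AB} ✓
  I^A i → possible child types {B, AB} ✓
  I^B I^B → possible child types {B} ✗
  I^B i → possible child types {B} ✗
  i i → possible child types {B} ✗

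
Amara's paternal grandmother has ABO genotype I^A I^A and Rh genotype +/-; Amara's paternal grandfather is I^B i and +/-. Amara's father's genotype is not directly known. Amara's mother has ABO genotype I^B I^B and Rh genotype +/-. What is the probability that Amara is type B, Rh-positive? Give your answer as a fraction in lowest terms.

3/8

Amara's father's ABO genotype from I^A I^A × I^B i: 1/2 I^A I^B, 1/2 I^A i.
Crossing each possibility with the mother I^B I^B and summing P(type B): 1/2·1/2 + 1/2·1/2 = 1/2.
Similarly for Rh via the father's Rh distribution: P(Rh+) = 3/4.
Independent loci: 1/2 × 3/4 = 3/8.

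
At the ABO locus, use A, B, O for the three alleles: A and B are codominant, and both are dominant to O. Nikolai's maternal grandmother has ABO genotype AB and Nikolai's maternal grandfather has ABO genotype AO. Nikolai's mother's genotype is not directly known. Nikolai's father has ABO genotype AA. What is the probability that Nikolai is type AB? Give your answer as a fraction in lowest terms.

1/4

Nikolai's mother's ABO genotype from AB × AO: 1/4 AA, 1/4 AB, 1/4 AO, 1/4 BO.
Crossing each possibility with the father AA and summing P(type AB): 1/4·0 + 1/4·1/2 + 1/4·0 + 1/4·1/2 = 1/4.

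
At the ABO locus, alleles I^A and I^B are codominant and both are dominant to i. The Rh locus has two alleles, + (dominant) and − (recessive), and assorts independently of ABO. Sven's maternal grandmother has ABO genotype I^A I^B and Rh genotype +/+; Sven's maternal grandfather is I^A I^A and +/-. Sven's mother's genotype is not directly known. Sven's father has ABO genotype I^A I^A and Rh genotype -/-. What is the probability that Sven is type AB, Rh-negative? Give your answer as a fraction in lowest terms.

1/16

Sven's mother's ABO genotype from I^A I^B × I^A I^A: 1/2 I^A I^A, 1/2 I^A I^B.
Crossing each possibility with the father I^A I^A and summing P(type AB): 1/2·0 + 1/2·1/2 = 1/4.
Similarly for Rh via the mother's Rh distribution: P(Rh-) = 1/4.
Independent loci: 1/4 × 1/4 = 1/16.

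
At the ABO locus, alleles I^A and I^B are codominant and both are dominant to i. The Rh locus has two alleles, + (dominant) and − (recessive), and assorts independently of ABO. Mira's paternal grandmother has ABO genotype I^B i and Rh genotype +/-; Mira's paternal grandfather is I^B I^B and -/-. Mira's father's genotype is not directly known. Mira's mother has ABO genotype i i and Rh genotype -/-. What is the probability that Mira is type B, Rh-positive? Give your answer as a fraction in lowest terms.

Mira's father's ABO genotype from I^B i × I^B I^B: 1/2 I^B I^B, 1/2 I^B i.
Crossing each possibility with the mother i i and summing P(type B): 1/2·1 + 1/2·1/2 = 3/4.
Similarly for Rh via the father's Rh distribution: P(Rh+) = 1/4.
Independent loci: 3/4 × 1/4 = 3/16.

3/16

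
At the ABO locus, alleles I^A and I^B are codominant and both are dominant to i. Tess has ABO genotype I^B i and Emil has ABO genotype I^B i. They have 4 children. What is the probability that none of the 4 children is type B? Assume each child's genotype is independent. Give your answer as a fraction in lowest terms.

ABO cross I^B i × I^B i → 1/4 O, 3/4 B.
So P(type B) = 3/4 per child.
P(not type B) = 1/4 for one child; (1/4)^4 = 1/256.

1/256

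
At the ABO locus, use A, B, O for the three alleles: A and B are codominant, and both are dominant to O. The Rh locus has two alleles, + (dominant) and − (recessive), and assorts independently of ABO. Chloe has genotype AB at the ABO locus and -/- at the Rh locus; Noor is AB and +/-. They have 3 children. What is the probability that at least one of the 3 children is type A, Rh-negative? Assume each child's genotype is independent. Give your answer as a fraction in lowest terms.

ABO cross AB × AB → 1/4 A, 1/4 B, 1/2 AB.
Rh cross -/- × +/- → 1/2 Rh+, 1/2 Rh-; so P(type A, Rh-negative) = 1/4 × 1/2 = 1/8 per child.
P(none) = (7/8)^3 = 343/512; P(at least one) = 1 − 343/512 = 169/512.

169/512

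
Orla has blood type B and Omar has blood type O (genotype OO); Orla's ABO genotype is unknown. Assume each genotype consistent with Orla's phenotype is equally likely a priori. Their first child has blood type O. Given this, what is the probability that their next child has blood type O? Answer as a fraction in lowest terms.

1/2

Possible genotypes: Orla ∈ {BB, BO}; Omar ∈ {OO}.
Weight each parental genotype pair by prior × P(type-O child):
  BO × OO: posterior weight 1; P(next child type O) = 1/2.
Weighted sum = 1/2.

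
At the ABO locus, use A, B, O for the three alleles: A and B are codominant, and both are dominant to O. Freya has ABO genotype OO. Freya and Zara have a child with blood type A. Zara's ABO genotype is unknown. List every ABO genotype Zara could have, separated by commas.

AA, AB, AO

For each candidate genotype of Zara, check whether crossing it with OO can produce every observed child phenotype.
  AA → possible child types {A} ✓
  AB → possible child types {A, B} ✓
  AO → possible child types {O, A} ✓
  BB → possible child types {B} ✗
  BO → possible child types {O, B} ✗
  OO → possible child types {O} ✗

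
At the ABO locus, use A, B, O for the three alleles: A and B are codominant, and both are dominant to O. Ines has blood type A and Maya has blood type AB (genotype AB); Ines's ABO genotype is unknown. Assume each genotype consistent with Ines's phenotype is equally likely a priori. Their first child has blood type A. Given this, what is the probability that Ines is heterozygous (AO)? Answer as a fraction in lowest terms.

Possible genotypes: Ines ∈ {AA, AO}; Maya ∈ {AB}.
Weight each parental genotype pair by prior × P(type-A child):
  AA × AB: posterior weight 1/2.
  AO × AB: posterior weight 1/2.
Sum the posterior weight over pairs where Ines is AO: 1/2.

1/2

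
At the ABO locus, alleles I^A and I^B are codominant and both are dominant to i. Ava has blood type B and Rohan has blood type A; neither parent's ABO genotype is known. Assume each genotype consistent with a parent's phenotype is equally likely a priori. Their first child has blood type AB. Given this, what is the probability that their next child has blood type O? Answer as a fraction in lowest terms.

Possible genotypes: Ava ∈ {I^B I^B, I^B i}; Rohan ∈ {I^A I^A, I^A i}.
Weight each parental genotype pair by prior × P(type-AB child):
  I^B I^B × I^A I^A: posterior weight 4/9; P(next child type O) = 0.
  I^B I^B × I^A i: posterior weight 2/9; P(next child type O) = 0.
  I^B i × I^A I^A: posterior weight 2/9; P(next child type O) = 0.
  I^B i × I^A i: posterior weight 1/9; P(next child type O) = 1/4.
Weighted sum = 1/36.

1/36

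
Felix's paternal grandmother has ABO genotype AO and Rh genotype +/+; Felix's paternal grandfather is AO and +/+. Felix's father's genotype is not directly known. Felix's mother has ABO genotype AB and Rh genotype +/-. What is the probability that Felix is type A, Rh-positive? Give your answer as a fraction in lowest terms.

Felix's father's ABO genotype from AO × AO: 1/4 AA, 1/2 AO, 1/4 OO.
Crossing each possibility with the mother AB and summing P(type A): 1/4·1/2 + 1/2·1/2 + 1/4·1/2 = 1/2.
Similarly for Rh via the father's Rh distribution: P(Rh+) = 1.
Independent loci: 1/2 × 1 = 1/2.

1/2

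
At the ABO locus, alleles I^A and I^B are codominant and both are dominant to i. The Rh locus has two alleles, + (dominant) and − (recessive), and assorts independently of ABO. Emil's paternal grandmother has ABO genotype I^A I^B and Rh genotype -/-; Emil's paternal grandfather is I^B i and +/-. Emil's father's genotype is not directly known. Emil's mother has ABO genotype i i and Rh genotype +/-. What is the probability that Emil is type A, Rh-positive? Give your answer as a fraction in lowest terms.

5/32

Emil's father's ABO genotype from I^A I^B × I^B i: 1/4 I^A I^B, 1/4 I^A i, 1/4 I^B I^B, 1/4 I^B i.
Crossing each possibility with the mother i i and summing P(type A): 1/4·1/2 + 1/4·1/2 + 1/4·0 + 1/4·0 = 1/4.
Similarly for Rh via the father's Rh distribution: P(Rh+) = 5/8.
Independent loci: 1/4 × 5/8 = 5/32.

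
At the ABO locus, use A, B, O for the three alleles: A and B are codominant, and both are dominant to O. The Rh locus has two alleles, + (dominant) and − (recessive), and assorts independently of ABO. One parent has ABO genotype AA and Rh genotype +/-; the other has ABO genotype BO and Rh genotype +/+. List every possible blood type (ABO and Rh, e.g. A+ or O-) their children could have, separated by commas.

Gametes from AA × BO give offspring ABO genotypes AB, AO, i.e. phenotypes A, AB.
Rh cross +/- × +/+ → phenotypes Rh+.
Combining independently: A+, AB+.

A+, AB+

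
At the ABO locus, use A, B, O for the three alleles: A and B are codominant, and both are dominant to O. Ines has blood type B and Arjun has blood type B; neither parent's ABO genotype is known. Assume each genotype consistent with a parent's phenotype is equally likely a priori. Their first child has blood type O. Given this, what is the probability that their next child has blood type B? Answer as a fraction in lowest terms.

3/4

Possible genotypes: Ines ∈ {BB, BO}; Arjun ∈ {BB, BO}.
Weight each parental genotype pair by prior × P(type-O child):
  BO × BO: posterior weight 1; P(next child type B) = 3/4.
Weighted sum = 3/4.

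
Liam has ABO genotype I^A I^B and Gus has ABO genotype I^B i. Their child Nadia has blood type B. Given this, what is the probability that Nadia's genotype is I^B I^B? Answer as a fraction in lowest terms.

Cross I^A I^B × I^B i → 1/4 I^A I^B, 1/4 I^A i, 1/4 I^B I^B, 1/4 I^B i.
Type-B genotypes among offspring: I^B I^B (1/4), I^B i (1/4); total 1/2.
P(I^B I^B | type B) = (1/4) / (1/2) = 1/2.

1/2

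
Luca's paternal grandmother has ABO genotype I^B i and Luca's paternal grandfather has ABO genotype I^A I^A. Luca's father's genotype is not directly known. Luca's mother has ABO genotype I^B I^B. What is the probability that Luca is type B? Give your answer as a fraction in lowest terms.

1/2

Luca's father's ABO genotype from I^B i × I^A I^A: 1/2 I^A I^B, 1/2 I^A i.
Crossing each possibility with the mother I^B I^B and summing P(type B): 1/2·1/2 + 1/2·1/2 = 1/2.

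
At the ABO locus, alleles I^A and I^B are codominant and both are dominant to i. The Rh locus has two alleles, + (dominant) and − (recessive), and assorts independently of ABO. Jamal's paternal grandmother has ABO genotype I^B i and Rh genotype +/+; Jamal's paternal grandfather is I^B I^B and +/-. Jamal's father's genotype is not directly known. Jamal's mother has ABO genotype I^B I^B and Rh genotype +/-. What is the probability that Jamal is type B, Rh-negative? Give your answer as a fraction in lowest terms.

1/8

Jamal's father's ABO genotype from I^B i × I^B I^B: 1/2 I^B I^B, 1/2 I^B i.
Crossing each possibility with the mother I^B I^B and summing P(type B): 1/2·1 + 1/2·1 = 1.
Similarly for Rh via the father's Rh distribution: P(Rh-) = 1/8.
Independent loci: 1 × 1/8 = 1/8.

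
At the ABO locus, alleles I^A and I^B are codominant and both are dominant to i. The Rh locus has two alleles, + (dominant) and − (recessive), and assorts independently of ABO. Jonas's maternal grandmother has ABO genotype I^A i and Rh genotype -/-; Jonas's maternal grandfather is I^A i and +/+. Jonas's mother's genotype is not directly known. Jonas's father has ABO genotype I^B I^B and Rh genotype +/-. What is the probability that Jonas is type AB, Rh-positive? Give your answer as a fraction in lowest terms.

3/8

Jonas's mother's ABO genotype from I^A i × I^A i: 1/4 I^A I^A, 1/2 I^A i, 1/4 i i.
Crossing each possibility with the father I^B I^B and summing P(type AB): 1/4·1 + 1/2·1/2 + 1/4·0 = 1/2.
Similarly for Rh via the mother's Rh distribution: P(Rh+) = 3/4.
Independent loci: 1/2 × 3/4 = 3/8.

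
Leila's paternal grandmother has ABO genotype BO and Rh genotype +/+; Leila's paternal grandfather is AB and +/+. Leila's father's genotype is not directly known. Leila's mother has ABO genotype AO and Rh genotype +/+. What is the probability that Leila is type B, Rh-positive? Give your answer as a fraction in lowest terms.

1/4

Leila's father's ABO genotype from BO × AB: 1/4 AB, 1/4 AO, 1/4 BB, 1/4 BO.
Crossing each possibility with the mother AO and summing P(type B): 1/4·1/4 + 1/4·0 + 1/4·1/2 + 1/4·1/4 = 1/4.
Similarly for Rh via the father's Rh distribution: P(Rh+) = 1.
Independent loci: 1/4 × 1 = 1/4.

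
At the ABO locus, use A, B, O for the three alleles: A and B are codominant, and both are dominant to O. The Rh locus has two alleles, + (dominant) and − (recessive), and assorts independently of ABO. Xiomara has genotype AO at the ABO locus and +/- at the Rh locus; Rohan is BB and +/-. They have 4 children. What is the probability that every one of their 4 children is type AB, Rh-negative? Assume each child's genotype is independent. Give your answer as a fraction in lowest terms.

ABO cross AO × BB → 1/2 B, 1/2 AB.
Rh cross +/- × +/- → 3/4 Rh+, 1/4 Rh-; so P(type AB, Rh-negative) = 1/2 × 1/4 = 1/8 per child.
All 4 independent: (1/8)^4 = 1/4096.

1/4096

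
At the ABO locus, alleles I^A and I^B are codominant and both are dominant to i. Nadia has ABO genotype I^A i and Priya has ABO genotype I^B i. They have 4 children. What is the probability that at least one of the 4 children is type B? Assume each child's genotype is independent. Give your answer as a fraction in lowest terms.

175/256

ABO cross I^A i × I^B i → 1/4 O, 1/4 A, 1/4 B, 1/4 AB.
So P(type B) = 1/4 per child.
P(none) = (3/4)^4 = 81/256; P(at least one) = 1 − 81/256 = 175/256.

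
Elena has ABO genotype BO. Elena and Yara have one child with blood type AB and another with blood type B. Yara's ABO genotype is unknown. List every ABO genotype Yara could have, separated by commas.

For each candidate genotype of Yara, check whether crossing it with BO can produce every observed child phenotype.
  AA → possible child types {A, AB} ✗
  AB → possible child types {A, B, AB} ✓
  AO → possible child types {O, A, B, AB} ✓
  BB → possible child types {B} ✗
  BO → possible child types {O, B} ✗
  OO → possible child types {O, B} ✗

AB, AO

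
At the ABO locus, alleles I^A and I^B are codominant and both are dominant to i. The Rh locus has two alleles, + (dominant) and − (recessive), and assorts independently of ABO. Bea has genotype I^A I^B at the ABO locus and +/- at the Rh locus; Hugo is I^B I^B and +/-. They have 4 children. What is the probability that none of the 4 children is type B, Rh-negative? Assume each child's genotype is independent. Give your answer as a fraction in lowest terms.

ABO cross I^A I^B × I^B I^B → 1/2 B, 1/2 AB.
Rh cross +/- × +/- → 3/4 Rh+, 1/4 Rh-; so P(type B, Rh-negative) = 1/2 × 1/4 = 1/8 per child.
P(not type B, Rh-negative) = 7/8 for one child; (7/8)^4 = 2401/4096.

2401/4096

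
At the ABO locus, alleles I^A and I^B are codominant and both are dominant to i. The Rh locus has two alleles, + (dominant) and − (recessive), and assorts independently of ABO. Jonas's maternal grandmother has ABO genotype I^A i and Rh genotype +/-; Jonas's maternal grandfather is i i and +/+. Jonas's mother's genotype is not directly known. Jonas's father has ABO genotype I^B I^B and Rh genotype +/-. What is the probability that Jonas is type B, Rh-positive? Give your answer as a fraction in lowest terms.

21/32

Jonas's mother's ABO genotype from I^A i × i i: 1/2 I^A i, 1/2 i i.
Crossing each possibility with the father I^B I^B and summing P(type B): 1/2·1/2 + 1/2·1 = 3/4.
Similarly for Rh via the mother's Rh distribution: P(Rh+) = 7/8.
Independent loci: 3/4 × 7/8 = 21/32.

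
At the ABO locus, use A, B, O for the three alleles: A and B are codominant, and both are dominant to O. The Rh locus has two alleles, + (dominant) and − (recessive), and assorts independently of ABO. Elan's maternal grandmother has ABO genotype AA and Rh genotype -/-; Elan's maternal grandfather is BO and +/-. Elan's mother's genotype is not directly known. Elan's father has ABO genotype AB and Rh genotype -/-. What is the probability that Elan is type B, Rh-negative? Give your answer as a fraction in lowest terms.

Elan's mother's ABO genotype from AA × BO: 1/2 AB, 1/2 AO.
Crossing each possibility with the father AB and summing P(type B): 1/2·1/4 + 1/2·1/4 = 1/4.
Similarly for Rh via the mother's Rh distribution: P(Rh-) = 3/4.
Independent loci: 1/4 × 3/4 = 3/16.

3/16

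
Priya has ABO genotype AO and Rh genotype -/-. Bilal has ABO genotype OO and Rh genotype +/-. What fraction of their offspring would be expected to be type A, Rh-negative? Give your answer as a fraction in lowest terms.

ABO cross AO × OO → offspring phenotypes: 1/2 O, 1/2 A.
Rh cross -/- × +/- → 1/2 Rh+, 1/2 Rh-.
Independent loci: P(type A, Rh-negative) = 1/2 × 1/2 = 1/4.

1/4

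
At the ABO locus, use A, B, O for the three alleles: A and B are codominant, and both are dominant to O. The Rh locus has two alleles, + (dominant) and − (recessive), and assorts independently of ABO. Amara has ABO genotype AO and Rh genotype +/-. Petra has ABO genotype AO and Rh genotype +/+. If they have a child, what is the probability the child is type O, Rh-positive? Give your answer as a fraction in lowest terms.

ABO cross AO × AO → offspring phenotypes: 1/4 O, 3/4 A.
Rh cross +/- × +/+ → 1 Rh+.
Independent loci: P(type O, Rh-positive) = 1/4 × 1 = 1/4.

1/4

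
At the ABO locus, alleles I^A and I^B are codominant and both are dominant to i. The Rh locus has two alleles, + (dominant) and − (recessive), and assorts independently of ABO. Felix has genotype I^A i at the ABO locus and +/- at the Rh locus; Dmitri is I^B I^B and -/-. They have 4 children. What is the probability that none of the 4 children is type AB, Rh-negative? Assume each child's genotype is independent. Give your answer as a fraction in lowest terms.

81/256

ABO cross I^A i × I^B I^B → 1/2 B, 1/2 AB.
Rh cross +/- × -/- → 1/2 Rh+, 1/2 Rh-; so P(type AB, Rh-negative) = 1/2 × 1/2 = 1/4 per child.
P(not type AB, Rh-negative) = 3/4 for one child; (3/4)^4 = 81/256.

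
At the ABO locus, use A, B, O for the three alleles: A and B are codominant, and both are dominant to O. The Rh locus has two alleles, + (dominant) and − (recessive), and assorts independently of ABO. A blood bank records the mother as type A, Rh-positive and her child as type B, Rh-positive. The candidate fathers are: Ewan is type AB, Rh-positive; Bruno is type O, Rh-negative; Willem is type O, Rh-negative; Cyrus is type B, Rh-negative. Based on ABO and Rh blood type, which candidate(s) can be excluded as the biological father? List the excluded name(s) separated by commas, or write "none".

A candidate is excluded only if no genotype consistent with his phenotype could produce a type B, Rh-positive child with a type A, Rh-positive mother.
Bruno (type O, Rh-): no genotype consistent with that phenotype can produce a type-B Rh+ child with a type-A mother.
Willem (type O, Rh-): no genotype consistent with that phenotype can produce a type-B Rh+ child with a type-A mother.

Bruno, Willem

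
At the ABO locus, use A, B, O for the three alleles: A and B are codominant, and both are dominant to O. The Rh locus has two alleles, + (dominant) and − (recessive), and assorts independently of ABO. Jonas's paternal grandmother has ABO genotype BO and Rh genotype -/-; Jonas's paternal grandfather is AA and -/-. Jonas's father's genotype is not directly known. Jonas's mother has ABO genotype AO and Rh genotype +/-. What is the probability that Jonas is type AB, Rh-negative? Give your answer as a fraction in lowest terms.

Jonas's father's ABO genotype from BO × AA: 1/2 AB, 1/2 AO.
Crossing each possibility with the mother AO and summing P(type AB): 1/2·1/4 + 1/2·0 = 1/8.
Similarly for Rh via the father's Rh distribution: P(Rh-) = 1/2.
Independent loci: 1/8 × 1/2 = 1/16.

1/16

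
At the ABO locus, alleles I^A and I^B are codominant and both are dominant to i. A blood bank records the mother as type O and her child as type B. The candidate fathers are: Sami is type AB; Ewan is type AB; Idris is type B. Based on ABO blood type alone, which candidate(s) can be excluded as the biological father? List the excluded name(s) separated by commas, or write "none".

none

A candidate is excluded only if no genotype consistent with his phenotype could produce a type B child with a type O mother.
Every candidate has at least one consistent genotype combination, so none can be excluded.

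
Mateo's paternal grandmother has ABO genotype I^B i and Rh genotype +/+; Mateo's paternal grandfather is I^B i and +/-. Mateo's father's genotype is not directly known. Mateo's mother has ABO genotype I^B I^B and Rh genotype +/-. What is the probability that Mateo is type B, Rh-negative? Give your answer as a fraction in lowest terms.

1/8

Mateo's father's ABO genotype from I^B i × I^B i: 1/4 I^B I^B, 1/2 I^B i, 1/4 i i.
Crossing each possibility with the mother I^B I^B and summing P(type B): 1/4·1 + 1/2·1 + 1/4·1 = 1.
Similarly for Rh via the father's Rh distribution: P(Rh-) = 1/8.
Independent loci: 1 × 1/8 = 1/8.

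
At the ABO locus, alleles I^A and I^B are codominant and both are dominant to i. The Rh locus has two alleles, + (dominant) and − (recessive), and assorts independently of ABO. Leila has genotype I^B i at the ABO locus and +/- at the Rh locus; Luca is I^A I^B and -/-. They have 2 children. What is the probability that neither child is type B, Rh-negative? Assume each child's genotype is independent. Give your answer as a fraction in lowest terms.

9/16

ABO cross I^B i × I^A I^B → 1/4 A, 1/2 B, 1/4 AB.
Rh cross +/- × -/- → 1/2 Rh+, 1/2 Rh-; so P(type B, Rh-negative) = 1/2 × 1/2 = 1/4 per child.
P(not type B, Rh-negative) = 3/4 for one child; (3/4)^2 = 9/16.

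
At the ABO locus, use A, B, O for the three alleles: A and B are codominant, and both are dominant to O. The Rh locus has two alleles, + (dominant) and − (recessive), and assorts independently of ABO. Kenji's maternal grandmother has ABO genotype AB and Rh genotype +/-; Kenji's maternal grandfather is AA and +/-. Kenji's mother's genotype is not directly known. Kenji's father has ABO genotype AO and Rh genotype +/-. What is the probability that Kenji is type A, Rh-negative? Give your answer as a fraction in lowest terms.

3/16

Kenji's mother's ABO genotype from AB × AA: 1/2 AA, 1/2 AB.
Crossing each possibility with the father AO and summing P(type A): 1/2·1 + 1/2·1/2 = 3/4.
Similarly for Rh via the mother's Rh distribution: P(Rh-) = 1/4.
Independent loci: 3/4 × 1/4 = 3/16.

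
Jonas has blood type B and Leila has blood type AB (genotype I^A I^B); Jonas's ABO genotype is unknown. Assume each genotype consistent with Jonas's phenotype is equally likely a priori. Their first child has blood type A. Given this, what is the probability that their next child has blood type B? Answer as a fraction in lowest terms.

1/2

Possible genotypes: Jonas ∈ {I^B I^B, I^B i}; Leila ∈ {I^A I^B}.
Weight each parental genotype pair by prior × P(type-A child):
  I^B i × I^A I^B: posterior weight 1; P(next child type B) = 1/2.
Weighted sum = 1/2.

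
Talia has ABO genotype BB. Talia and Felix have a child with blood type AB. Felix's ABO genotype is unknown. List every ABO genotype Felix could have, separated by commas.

For each candidate genotype of Felix, check whether crossing it with BB can produce every observed child phenotype.
  AA → possible child types {AB} ✓
  AB → possible child types {B, AB} ✓
  AO → possible child types {B, AB} ✓
  BB → possible child types {B} ✗
  BO → possible child types {B} ✗
  OO → possible child types {B} ✗

AA, AB, AO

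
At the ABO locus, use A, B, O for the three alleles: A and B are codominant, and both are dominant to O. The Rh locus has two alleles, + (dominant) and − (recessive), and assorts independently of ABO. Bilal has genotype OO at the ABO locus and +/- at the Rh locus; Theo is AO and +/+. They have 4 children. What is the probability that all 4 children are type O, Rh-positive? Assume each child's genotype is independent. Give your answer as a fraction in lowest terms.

ABO cross OO × AO → 1/2 O, 1/2 A.
Rh cross +/- × +/+ → 1 Rh+; so P(type O, Rh-positive) = 1/2 × 1 = 1/2 per child.
All 4 independent: (1/2)^4 = 1/16.

1/16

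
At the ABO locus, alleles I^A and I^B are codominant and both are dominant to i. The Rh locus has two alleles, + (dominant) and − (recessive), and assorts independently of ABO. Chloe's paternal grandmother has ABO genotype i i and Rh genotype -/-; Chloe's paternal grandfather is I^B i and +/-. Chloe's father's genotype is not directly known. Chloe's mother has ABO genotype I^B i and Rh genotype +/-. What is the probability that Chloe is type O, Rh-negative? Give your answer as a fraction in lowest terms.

9/64

Chloe's father's ABO genotype from i i × I^B i: 1/2 I^B i, 1/2 i i.
Crossing each possibility with the mother I^B i and summing P(type O): 1/2·1/4 + 1/2·1/2 = 3/8.
Similarly for Rh via the father's Rh distribution: P(Rh-) = 3/8.
Independent loci: 3/8 × 3/8 = 9/64.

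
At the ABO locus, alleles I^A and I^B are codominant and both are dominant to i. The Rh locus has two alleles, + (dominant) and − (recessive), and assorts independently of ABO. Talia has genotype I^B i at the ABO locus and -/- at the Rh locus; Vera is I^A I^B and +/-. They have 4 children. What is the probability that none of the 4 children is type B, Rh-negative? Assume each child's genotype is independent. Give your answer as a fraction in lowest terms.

81/256

ABO cross I^B i × I^A I^B → 1/4 A, 1/2 B, 1/4 AB.
Rh cross -/- × +/- → 1/2 Rh+, 1/2 Rh-; so P(type B, Rh-negative) = 1/2 × 1/2 = 1/4 per child.
P(not type B, Rh-negative) = 3/4 for one child; (3/4)^4 = 81/256.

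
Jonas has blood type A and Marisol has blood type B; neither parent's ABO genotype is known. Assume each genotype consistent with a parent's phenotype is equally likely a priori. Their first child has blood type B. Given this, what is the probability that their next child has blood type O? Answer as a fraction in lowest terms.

1/12

Possible genotypes: Jonas ∈ {I^A I^A, I^A i}; Marisol ∈ {I^B I^B, I^B i}.
Weight each parental genotype pair by prior × P(type-B child):
  I^A i × I^B I^B: posterior weight 2/3; P(next child type O) = 0.
  I^A i × I^B i: posterior weight 1/3; P(next child type O) = 1/4.
Weighted sum = 1/12.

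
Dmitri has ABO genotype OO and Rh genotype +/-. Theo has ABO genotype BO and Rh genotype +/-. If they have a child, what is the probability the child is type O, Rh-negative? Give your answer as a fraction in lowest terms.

ABO cross OO × BO → offspring phenotypes: 1/2 O, 1/2 B.
Rh cross +/- × +/- → 3/4 Rh+, 1/4 Rh-.
Independent loci: P(type O, Rh-negative) = 1/2 × 1/4 = 1/8.

1/8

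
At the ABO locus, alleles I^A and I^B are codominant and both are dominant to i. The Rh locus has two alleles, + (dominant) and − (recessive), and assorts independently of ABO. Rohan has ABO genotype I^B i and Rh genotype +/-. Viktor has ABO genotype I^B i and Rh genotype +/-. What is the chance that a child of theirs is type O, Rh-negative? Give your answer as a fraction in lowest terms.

ABO cross I^B i × I^B i → offspring phenotypes: 1/4 O, 3/4 B.
Rh cross +/- × +/- → 3/4 Rh+, 1/4 Rh-.
Independent loci: P(type O, Rh-negative) = 1/4 × 1/4 = 1/16.

1/16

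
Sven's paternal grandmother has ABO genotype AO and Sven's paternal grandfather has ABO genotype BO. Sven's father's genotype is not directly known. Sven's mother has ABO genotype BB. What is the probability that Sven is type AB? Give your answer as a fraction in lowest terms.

1/4

Sven's father's ABO genotype from AO × BO: 1/4 AB, 1/4 AO, 1/4 BO, 1/4 OO.
Crossing each possibility with the mother BB and summing P(type AB): 1/4·1/2 + 1/4·1/2 + 1/4·0 + 1/4·0 = 1/4.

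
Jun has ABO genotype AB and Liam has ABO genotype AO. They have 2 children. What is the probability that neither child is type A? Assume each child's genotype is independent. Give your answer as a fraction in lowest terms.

1/4

ABO cross AB × AO → 1/2 A, 1/4 B, 1/4 AB.
So P(type A) = 1/2 per child.
P(not type A) = 1/2 for one child; (1/2)^2 = 1/4.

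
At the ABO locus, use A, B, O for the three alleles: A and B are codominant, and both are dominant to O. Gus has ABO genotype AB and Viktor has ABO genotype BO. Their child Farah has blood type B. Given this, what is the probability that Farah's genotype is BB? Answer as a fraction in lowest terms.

Cross AB × BO → 1/4 AB, 1/4 AO, 1/4 BB, 1/4 BO.
Type-B genotypes among offspring: BB (1/4), BO (1/4); total 1/2.
P(BB | type B) = (1/4) / (1/2) = 1/2.

1/2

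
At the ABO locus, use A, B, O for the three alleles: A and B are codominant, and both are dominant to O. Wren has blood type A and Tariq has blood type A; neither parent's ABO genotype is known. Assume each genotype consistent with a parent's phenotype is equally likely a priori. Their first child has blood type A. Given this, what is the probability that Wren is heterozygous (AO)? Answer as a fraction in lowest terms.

Possible genotypes: Wren ∈ {AA, AO}; Tariq ∈ {AA, AO}.
Weight each parental genotype pair by prior × P(type-A child):
  AA × AA: posterior weight 4/15.
  AA × AO: posterior weight 4/15.
  AO × AA: posterior weight 4/15.
  AO × AO: posterior weight 1/5.
Sum the posterior weight over pairs where Wren is AO: 7/15.

7/15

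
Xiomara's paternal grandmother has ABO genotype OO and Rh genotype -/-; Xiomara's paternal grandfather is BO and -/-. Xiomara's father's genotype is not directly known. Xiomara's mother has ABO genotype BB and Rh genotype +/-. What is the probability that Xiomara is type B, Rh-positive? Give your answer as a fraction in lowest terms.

Xiomara's father's ABO genotype from OO × BO: 1/2 BO, 1/2 OO.
Crossing each possibility with the mother BB and summing P(type B): 1/2·1 + 1/2·1 = 1.
Similarly for Rh via the father's Rh distribution: P(Rh+) = 1/2.
Independent loci: 1 × 1/2 = 1/2.

1/2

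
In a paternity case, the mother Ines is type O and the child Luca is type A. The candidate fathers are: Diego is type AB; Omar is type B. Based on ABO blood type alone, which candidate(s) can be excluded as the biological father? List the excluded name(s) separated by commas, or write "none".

A candidate is excluded only if no genotype consistent with his phenotype could produce a type A child with a type O mother.
Omar (type B): no genotype consistent with that phenotype can produce a type-A child with a type-O mother.

Omar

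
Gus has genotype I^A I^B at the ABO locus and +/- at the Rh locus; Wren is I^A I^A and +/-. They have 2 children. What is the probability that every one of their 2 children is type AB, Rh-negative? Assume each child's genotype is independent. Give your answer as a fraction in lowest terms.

ABO cross I^A I^B × I^A I^A → 1/2 A, 1/2 AB.
Rh cross +/- × +/- → 3/4 Rh+, 1/4 Rh-; so P(type AB, Rh-negative) = 1/2 × 1/4 = 1/8 per child.
All 2 independent: (1/8)^2 = 1/64.

1/64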